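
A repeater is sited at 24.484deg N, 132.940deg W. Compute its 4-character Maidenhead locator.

CL34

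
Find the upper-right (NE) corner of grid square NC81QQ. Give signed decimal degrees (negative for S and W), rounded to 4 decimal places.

-68.2917, 97.4167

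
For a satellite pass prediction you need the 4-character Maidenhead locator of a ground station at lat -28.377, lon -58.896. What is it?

Offset from 180°W / 90°S: lon 121.10°, lat 61.62°.
Field: 121.10/20 → 6 → G, 61.62/10 → 6 → G; chars GG.
Square: 1.10/2 → 0, 1.62/1 → 1; chars 01.

GG01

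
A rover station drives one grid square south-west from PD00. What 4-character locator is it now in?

OC99

Longitude square 0; −1 → -1, wraps to 9, carry into field.
Longitude field P = 15; −1 → 14 = O.
Latitude square 0; −1 → -1, wraps to 9, carry into field.
Latitude field D = 3; −1 → 2 = C.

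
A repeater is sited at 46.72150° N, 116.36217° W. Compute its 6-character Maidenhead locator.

DN16tr

Offset from 180°W / 90°S: lon 63.6378°, lat 136.7215°.
Field: lon ⌊63.6378/20⌋ = 3 → D; lat ⌊136.7215/10⌋ = 13 → N.
Square: lon ⌊3.6378/2⌋ = 1; lat ⌊6.7215/1⌋ = 6.
Subsquare: lon ⌊1.6378/0.0833333⌋ = 19 → t; lat ⌊0.7215/0.0416667⌋ = 17 → r.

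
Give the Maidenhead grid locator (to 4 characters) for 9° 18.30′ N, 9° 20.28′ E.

JJ49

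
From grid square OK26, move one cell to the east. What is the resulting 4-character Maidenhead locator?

Longitude square 2; +1 → 3.
The latitude characters are unchanged.

OK36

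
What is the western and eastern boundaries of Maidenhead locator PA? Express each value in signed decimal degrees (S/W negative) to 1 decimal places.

120.0, 140.0

Field P=15, A=0: +15·20° lon, +0·10° lat → SW at lon 120°, lat -90°.
Cell spans 20° lon × 10° lat.
west 120.0, east 140.0.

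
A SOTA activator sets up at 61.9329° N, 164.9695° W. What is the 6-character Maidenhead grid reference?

Add 180° to longitude and 90° to latitude: 15.0305, 151.9329.
Field: lon ⌊15.0305/20⌋ = 0 → A; lat ⌊151.9329/10⌋ = 15 → P.
Square: lon ⌊15.0305/2⌋ = 7; lat ⌊1.9329/1⌋ = 1.
Subsquare: lon ⌊1.0305/0.0833333⌋ = 12 → m; lat ⌊0.9329/0.0416667⌋ = 22 → w.

AP71mw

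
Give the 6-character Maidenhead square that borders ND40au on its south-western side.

ND30xt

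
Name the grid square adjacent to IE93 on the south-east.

Longitude square 9; +1 → 10, wraps to 0, carry into field.
Longitude field I = 8; +1 → 9 = J.
Latitude square 3; −1 → 2.

JE02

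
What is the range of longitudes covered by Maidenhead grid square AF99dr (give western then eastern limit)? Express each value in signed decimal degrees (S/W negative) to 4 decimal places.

Field A=0, F=5: +0·20° lon, +5·10° lat → SW at lon -180°, lat -40°.
Square 9, 9: +9·2° lon, +9·1° lat → SW at lon -162°, lat -31°.
Subsquare d=3, r=17: +3·0.0833333° lon, +17·0.0416667° lat → SW at lon -161.75°, lat -30.2917°.
Cell spans 0.0833333° lon × 0.0416667° lat.
west -161.7500, east -161.6667.

-161.7500, -161.6667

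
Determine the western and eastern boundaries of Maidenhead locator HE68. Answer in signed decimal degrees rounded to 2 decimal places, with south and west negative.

-28.00, -26.00

Field H=7, E=4: +7·20° lon, +4·10° lat → SW at lon -40°, lat -50°.
Square 6, 8: +6·2° lon, +8·1° lat → SW at lon -28°, lat -42°.
Cell spans 2° lon × 1° lat.
west -28.00, east -26.00.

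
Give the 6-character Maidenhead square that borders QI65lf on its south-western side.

QI65ke

Longitude subsquare l = 11; −1 → 10 = k.
Latitude subsquare f = 5; −1 → 4 = e.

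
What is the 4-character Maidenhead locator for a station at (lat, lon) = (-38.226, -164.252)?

Shift to the Maidenhead origin (180°W, 90°S): lon 15.75, lat 51.77.
Field: lon ⌊15.75/20⌋ = 0 → A; lat ⌊51.77/10⌋ = 5 → F.
Square: lon ⌊15.75/2⌋ = 7; lat ⌊1.77/1⌋ = 1.

AF71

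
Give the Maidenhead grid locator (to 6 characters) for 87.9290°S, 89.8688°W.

EA52bb

Shift to the Maidenhead origin (180°W, 90°S): lon 90.1312, lat 2.0710.
Field: 90.1312/20 → 4 → E, 2.0710/10 → 0 → A; chars EA.
Square: 10.1312/2 → 5, 2.0710/1 → 2; chars 52.
Subsquare: 0.1312/0.0833333 → 1 → b, 0.0710/0.0416667 → 1 → b; chars bb.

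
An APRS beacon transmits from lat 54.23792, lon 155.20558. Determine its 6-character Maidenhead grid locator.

Add 180° to longitude and 90° to latitude: 335.2056, 144.2379.
Field (20°×10°, letters A–R): lon ⌊335.2056/20⌋ = 16 → Q; lat ⌊144.2379/10⌋ = 14 → O.
Square (2°×1°, digits 0–9): lon ⌊15.2056/2⌋ = 7; lat ⌊4.2379/1⌋ = 4.
Subsquare (5′×2.5′, letters a–x): lon ⌊1.2056/0.0833333⌋ = 14 → o; lat ⌊0.2379/0.0416667⌋ = 5 → f.

QO74of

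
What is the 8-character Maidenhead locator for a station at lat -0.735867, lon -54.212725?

GI29vg43

Add 180° to longitude and 90° to latitude: 125.78727, 89.26413.
Field (20°×10°, letters A–R): lon ⌊125.78727/20⌋ = 6 → G; lat ⌊89.26413/10⌋ = 8 → I.
Square (2°×1°, digits 0–9): lon ⌊5.78727/2⌋ = 2; lat ⌊9.26413/1⌋ = 9.
Subsquare (5′×2.5′, letters a–x): lon ⌊1.78727/0.0833333⌋ = 21 → v; lat ⌊0.26413/0.0416667⌋ = 6 → g.
Extended square (30″×15″, digits 0–9): lon ⌊0.03727/0.00833333⌋ = 4; lat ⌊0.01413/0.00416667⌋ = 3.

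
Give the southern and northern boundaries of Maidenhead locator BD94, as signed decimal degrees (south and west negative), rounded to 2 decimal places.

-56.00, -55.00

Field B=1, D=3: +1·20° lon, +3·10° lat → SW at lon -160°, lat -60°.
Square 9, 4: +9·2° lon, +4·1° lat → SW at lon -142°, lat -56°.
Cell spans 2° lon × 1° lat.
south -56.00, north -55.00.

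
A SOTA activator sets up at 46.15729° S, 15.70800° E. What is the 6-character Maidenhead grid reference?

Add 180° to longitude and 90° to latitude: 195.7080, 43.8427.
Field: lon ⌊195.7080/20⌋ = 9 → J; lat ⌊43.8427/10⌋ = 4 → E.
Square: lon ⌊15.7080/2⌋ = 7; lat ⌊3.8427/1⌋ = 3.
Subsquare: lon ⌊1.7080/0.0833333⌋ = 20 → u; lat ⌊0.8427/0.0416667⌋ = 20 → u.

JE73uu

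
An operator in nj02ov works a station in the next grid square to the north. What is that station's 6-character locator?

NJ02ow

Latitude subsquare v = 21; +1 → 22 = w.
The longitude characters are unchanged.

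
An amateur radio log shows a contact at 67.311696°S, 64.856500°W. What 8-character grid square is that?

FC72nq75

Shift to the Maidenhead origin (180°W, 90°S): lon 115.14350, lat 22.68830.
Field: 115.14350/20 → 5 → F, 22.68830/10 → 2 → C; chars FC.
Square: 15.14350/2 → 7, 2.68830/1 → 2; chars 72.
Subsquare: 1.14350/0.0833333 → 13 → n, 0.68830/0.0416667 → 16 → q; chars nq.
Extended square: 0.06017/0.00833333 → 7, 0.02164/0.00416667 → 5; chars 75.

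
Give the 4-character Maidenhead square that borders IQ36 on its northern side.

Latitude square 6; +1 → 7.
The longitude characters are unchanged.

IQ37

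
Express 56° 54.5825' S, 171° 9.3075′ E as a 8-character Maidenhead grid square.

RD53nc81

Offset from 180°W / 90°S: lon 351.15512°, lat 33.09029°.
Field: 351.15512/20 → 17 → R, 33.09029/10 → 3 → D; chars RD.
Square: 11.15512/2 → 5, 3.09029/1 → 3; chars 53.
Subsquare: 1.15512/0.0833333 → 13 → n, 0.09029/0.0416667 → 2 → c; chars nc.
Extended square: 0.07179/0.00833333 → 8, 0.00696/0.00416667 → 1; chars 81.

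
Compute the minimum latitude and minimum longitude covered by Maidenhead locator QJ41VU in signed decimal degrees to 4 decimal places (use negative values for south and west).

Field Q=16, J=9: +16·20° lon, +9·10° lat → SW at lon 140°, lat 0°.
Square 4, 1: +4·2° lon, +1·1° lat → SW at lon 148°, lat 1°.
Subsquare v=21, u=20: +21·0.0833333° lon, +20·0.0416667° lat → SW at lon 149.75°, lat 1.83333°.
latitude 1.8333, longitude 149.7500.

1.8333, 149.7500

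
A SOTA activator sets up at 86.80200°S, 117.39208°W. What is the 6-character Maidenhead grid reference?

DA13he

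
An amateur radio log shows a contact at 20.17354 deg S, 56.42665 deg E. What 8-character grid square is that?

Shift to the Maidenhead origin (180°W, 90°S): lon 236.42665, lat 69.82646.
Field: 236.42665/20 → 11 → L, 69.82646/10 → 6 → G; chars LG.
Square: 16.42665/2 → 8, 9.82646/1 → 9; chars 89.
Subsquare: 0.42665/0.0833333 → 5 → f, 0.82646/0.0416667 → 19 → t; chars ft.
Extended square: 0.00998/0.00833333 → 1, 0.03479/0.00416667 → 8; chars 18.

LG89ft18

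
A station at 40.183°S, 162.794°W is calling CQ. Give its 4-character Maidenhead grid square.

AE89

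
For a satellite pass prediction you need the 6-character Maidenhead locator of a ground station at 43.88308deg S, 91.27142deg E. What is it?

NE56pc

Add 180° to longitude and 90° to latitude: 271.2714, 46.1169.
Field (20°×10°, letters A–R): lon ⌊271.2714/20⌋ = 13 → N; lat ⌊46.1169/10⌋ = 4 → E.
Square (2°×1°, digits 0–9): lon ⌊11.2714/2⌋ = 5; lat ⌊6.1169/1⌋ = 6.
Subsquare (5′×2.5′, letters a–x): lon ⌊1.2714/0.0833333⌋ = 15 → p; lat ⌊0.1169/0.0416667⌋ = 2 → c.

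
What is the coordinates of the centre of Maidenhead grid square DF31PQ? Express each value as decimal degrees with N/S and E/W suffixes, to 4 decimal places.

Field D=3, F=5: +3·20° lon, +5·10° lat → SW at lon -120°, lat -40°.
Square 3, 1: +3·2° lon, +1·1° lat → SW at lon -114°, lat -39°.
Subsquare p=15, q=16: +15·0.0833333° lon, +16·0.0416667° lat → SW at lon -112.75°, lat -38.3333°.
Cell spans 0.0833333° lon × 0.0416667° lat. Centre is SW corner plus half of each.
latitude 38.3125° S, longitude 112.7083° W.

38.3125° S, 112.7083° W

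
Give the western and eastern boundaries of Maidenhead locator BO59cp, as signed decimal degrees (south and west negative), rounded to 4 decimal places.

-149.8333, -149.7500

Field B=1, O=14: +1·20° lon, +14·10° lat → SW at lon -160°, lat 50°.
Square 5, 9: +5·2° lon, +9·1° lat → SW at lon -150°, lat 59°.
Subsquare c=2, p=15: +2·0.0833333° lon, +15·0.0416667° lat → SW at lon -149.833°, lat 59.625°.
Cell spans 0.0833333° lon × 0.0416667° lat.
west -149.8333, east -149.7500.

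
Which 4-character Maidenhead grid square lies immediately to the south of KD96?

Latitude square 6; −1 → 5.
The longitude characters are unchanged.

KD95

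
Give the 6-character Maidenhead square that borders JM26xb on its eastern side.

JM36ab

Longitude subsquare x = 23; +1 → 24, wraps to 0 = a, carry into square.
Longitude square 2; +1 → 3.
The latitude characters are unchanged.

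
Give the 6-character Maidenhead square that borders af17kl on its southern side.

Latitude subsquare l = 11; −1 → 10 = k.
The longitude characters are unchanged.

AF17kk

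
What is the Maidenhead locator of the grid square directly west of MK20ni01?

MK20mi91

Longitude extended square 0; −1 → -1, wraps to 9, carry into subsquare.
Longitude subsquare n = 13; −1 → 12 = m.
The latitude characters are unchanged.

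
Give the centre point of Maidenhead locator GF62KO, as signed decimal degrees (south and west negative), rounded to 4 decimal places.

-37.3958, -47.1250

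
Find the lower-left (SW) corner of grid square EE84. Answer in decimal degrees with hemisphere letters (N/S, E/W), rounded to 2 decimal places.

Field E=4, E=4: +4·20° lon, +4·10° lat → SW at lon -100°, lat -50°.
Square 8, 4: +8·2° lon, +4·1° lat → SW at lon -84°, lat -46°.
latitude 46.00° S, longitude 84.00° W.

46.00° S, 84.00° W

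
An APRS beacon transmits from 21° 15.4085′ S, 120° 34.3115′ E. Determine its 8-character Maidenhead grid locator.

PG08gr88

Add 180° to longitude and 90° to latitude: 300.57186, 68.74319.
Field: 300.57186/20 → 15 → P, 68.74319/10 → 6 → G; chars PG.
Square: 0.57186/2 → 0, 8.74319/1 → 8; chars 08.
Subsquare: 0.57186/0.0833333 → 6 → g, 0.74319/0.0416667 → 17 → r; chars gr.
Extended square: 0.07186/0.00833333 → 8, 0.03486/0.00416667 → 8; chars 88.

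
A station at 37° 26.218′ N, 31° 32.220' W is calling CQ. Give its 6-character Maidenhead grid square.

Add 180° to longitude and 90° to latitude: 148.4630, 127.4370.
Field: lon ⌊148.4630/20⌋ = 7 → H; lat ⌊127.4370/10⌋ = 12 → M.
Square: lon ⌊8.4630/2⌋ = 4; lat ⌊7.4370/1⌋ = 7.
Subsquare: lon ⌊0.4630/0.0833333⌋ = 5 → f; lat ⌊0.4370/0.0416667⌋ = 10 → k.

HM47fk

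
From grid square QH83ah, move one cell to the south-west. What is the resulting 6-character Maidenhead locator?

QH73xg

Longitude subsquare a = 0; −1 → -1, wraps to 23 = x, carry into square.
Longitude square 8; −1 → 7.
Latitude subsquare h = 7; −1 → 6 = g.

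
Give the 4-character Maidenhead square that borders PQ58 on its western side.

PQ48

Longitude square 5; −1 → 4.
The latitude characters are unchanged.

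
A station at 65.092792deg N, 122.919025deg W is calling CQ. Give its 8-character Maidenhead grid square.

CP85mc92

Offset from 180°W / 90°S: lon 57.08097°, lat 155.09279°.
Field: lon ⌊57.08097/20⌋ = 2 → C; lat ⌊155.09279/10⌋ = 15 → P.
Square: lon ⌊17.08097/2⌋ = 8; lat ⌊5.09279/1⌋ = 5.
Subsquare: lon ⌊1.08097/0.0833333⌋ = 12 → m; lat ⌊0.09279/0.0416667⌋ = 2 → c.
Extended square: lon ⌊0.08097/0.00833333⌋ = 9; lat ⌊0.00946/0.00416667⌋ = 2.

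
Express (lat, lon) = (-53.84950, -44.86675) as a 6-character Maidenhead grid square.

GD76nd

Shift to the Maidenhead origin (180°W, 90°S): lon 135.1333, lat 36.1505.
Field: lon ⌊135.1333/20⌋ = 6 → G; lat ⌊36.1505/10⌋ = 3 → D.
Square: lon ⌊15.1333/2⌋ = 7; lat ⌊6.1505/1⌋ = 6.
Subsquare: lon ⌊1.1333/0.0833333⌋ = 13 → n; lat ⌊0.1505/0.0416667⌋ = 3 → d.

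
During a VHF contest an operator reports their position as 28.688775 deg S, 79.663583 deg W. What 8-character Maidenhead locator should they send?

Add 180° to longitude and 90° to latitude: 100.33642, 61.31123.
Field: lon ⌊100.33642/20⌋ = 5 → F; lat ⌊61.31123/10⌋ = 6 → G.
Square: lon ⌊0.33642/2⌋ = 0; lat ⌊1.31123/1⌋ = 1.
Subsquare: lon ⌊0.33642/0.0833333⌋ = 4 → e; lat ⌊0.31123/0.0416667⌋ = 7 → h.
Extended square: lon ⌊0.00308/0.00833333⌋ = 0; lat ⌊0.01956/0.00416667⌋ = 4.

FG01eh04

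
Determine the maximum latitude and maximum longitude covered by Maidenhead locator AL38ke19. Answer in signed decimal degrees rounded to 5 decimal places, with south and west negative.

28.20833, -173.15000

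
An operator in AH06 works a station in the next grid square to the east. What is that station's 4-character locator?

AH16

Longitude square 0; +1 → 1.
The latitude characters are unchanged.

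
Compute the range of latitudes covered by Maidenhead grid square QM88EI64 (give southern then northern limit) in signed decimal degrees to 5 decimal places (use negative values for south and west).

38.35000, 38.35417

Field Q=16, M=12: +16·20° lon, +12·10° lat → SW at lon 140°, lat 30°.
Square 8, 8: +8·2° lon, +8·1° lat → SW at lon 156°, lat 38°.
Subsquare e=4, i=8: +4·0.0833333° lon, +8·0.0416667° lat → SW at lon 156.333°, lat 38.3333°.
Extended square 6, 4: +6·0.00833333° lon, +4·0.00416667° lat → SW at lon 156.383°, lat 38.35°.
Cell spans 0.00833333° lon × 0.00416667° lat.
south 38.35000, north 38.35417.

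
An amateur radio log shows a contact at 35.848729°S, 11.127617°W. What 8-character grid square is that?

IF44kd46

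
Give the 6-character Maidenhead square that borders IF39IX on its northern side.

Latitude subsquare x = 23; +1 → 24, wraps to 0 = a, carry into square.
Latitude square 9; +1 → 10, wraps to 0, carry into field.
Latitude field F = 5; +1 → 6 = G.
The longitude characters are unchanged.

IG30ia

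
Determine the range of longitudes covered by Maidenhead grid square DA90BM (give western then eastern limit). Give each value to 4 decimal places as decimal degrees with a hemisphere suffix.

101.9167° W, 101.8333° W

Field D=3, A=0: +3·20° lon, +0·10° lat → SW at lon -120°, lat -90°.
Square 9, 0: +9·2° lon, +0·1° lat → SW at lon -102°, lat -90°.
Subsquare b=1, m=12: +1·0.0833333° lon, +12·0.0416667° lat → SW at lon -101.917°, lat -89.5°.
Cell spans 0.0833333° lon × 0.0416667° lat.
west 101.9167° W, east 101.8333° W.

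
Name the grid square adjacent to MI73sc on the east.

MI73tc

Longitude subsquare s = 18; +1 → 19 = t.
The latitude characters are unchanged.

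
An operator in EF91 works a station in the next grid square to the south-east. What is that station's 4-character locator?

FF00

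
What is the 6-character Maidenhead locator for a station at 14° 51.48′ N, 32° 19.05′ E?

KK64du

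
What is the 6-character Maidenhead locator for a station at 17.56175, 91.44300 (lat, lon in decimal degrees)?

NK57rn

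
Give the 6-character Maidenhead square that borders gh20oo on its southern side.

GH20on

Latitude subsquare o = 14; −1 → 13 = n.
The longitude characters are unchanged.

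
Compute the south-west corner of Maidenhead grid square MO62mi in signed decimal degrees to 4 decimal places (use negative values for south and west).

Field M=12, O=14: +12·20° lon, +14·10° lat → SW at lon 60°, lat 50°.
Square 6, 2: +6·2° lon, +2·1° lat → SW at lon 72°, lat 52°.
Subsquare m=12, i=8: +12·0.0833333° lon, +8·0.0416667° lat → SW at lon 73°, lat 52.3333°.
latitude 52.3333, longitude 73.0000.

52.3333, 73.0000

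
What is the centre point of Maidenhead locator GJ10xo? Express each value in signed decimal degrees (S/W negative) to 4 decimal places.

Field G=6, J=9: +6·20° lon, +9·10° lat → SW at lon -60°, lat 0°.
Square 1, 0: +1·2° lon, +0·1° lat → SW at lon -58°, lat 0°.
Subsquare x=23, o=14: +23·0.0833333° lon, +14·0.0416667° lat → SW at lon -56.0833°, lat 0.583333°.
Cell spans 0.0833333° lon × 0.0416667° lat. Centre is SW corner plus half of each.
latitude 0.6042, longitude -56.0417.

0.6042, -56.0417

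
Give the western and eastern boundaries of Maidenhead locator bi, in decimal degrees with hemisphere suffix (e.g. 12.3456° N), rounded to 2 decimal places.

Field B=1, I=8: +1·20° lon, +8·10° lat → SW at lon -160°, lat -10°.
Cell spans 20° lon × 10° lat.
west 160.00° W, east 140.00° W.

160.00° W, 140.00° W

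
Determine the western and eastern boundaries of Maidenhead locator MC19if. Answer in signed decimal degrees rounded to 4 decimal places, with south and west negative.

62.6667, 62.7500

Field M=12, C=2: +12·20° lon, +2·10° lat → SW at lon 60°, lat -70°.
Square 1, 9: +1·2° lon, +9·1° lat → SW at lon 62°, lat -61°.
Subsquare i=8, f=5: +8·0.0833333° lon, +5·0.0416667° lat → SW at lon 62.6667°, lat -60.7917°.
Cell spans 0.0833333° lon × 0.0416667° lat.
west 62.6667, east 62.7500.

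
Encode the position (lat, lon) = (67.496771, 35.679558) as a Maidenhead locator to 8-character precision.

Shift to the Maidenhead origin (180°W, 90°S): lon 215.67956, lat 157.49677.
Field: 215.67956/20 → 10 → K, 157.49677/10 → 15 → P; chars KP.
Square: 15.67956/2 → 7, 7.49677/1 → 7; chars 77.
Subsquare: 1.67956/0.0833333 → 20 → u, 0.49677/0.0416667 → 11 → l; chars ul.
Extended square: 0.01289/0.00833333 → 1, 0.03844/0.00416667 → 9; chars 19.

KP77ul19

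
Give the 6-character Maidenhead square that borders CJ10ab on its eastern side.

CJ10bb

Longitude subsquare a = 0; +1 → 1 = b.
The latitude characters are unchanged.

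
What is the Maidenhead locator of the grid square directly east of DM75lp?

DM75mp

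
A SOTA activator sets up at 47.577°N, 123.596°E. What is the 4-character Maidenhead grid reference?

Offset from 180°W / 90°S: lon 303.60°, lat 137.58°.
Field: 303.60/20 → 15 → P, 137.58/10 → 13 → N; chars PN.
Square: 3.60/2 → 1, 7.58/1 → 7; chars 17.

PN17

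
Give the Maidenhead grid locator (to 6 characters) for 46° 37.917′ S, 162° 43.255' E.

RE13ii

Shift to the Maidenhead origin (180°W, 90°S): lon 342.7209, lat 43.3680.
Field: 342.7209/20 → 17 → R, 43.3680/10 → 4 → E; chars RE.
Square: 2.7209/2 → 1, 3.3680/1 → 3; chars 13.
Subsquare: 0.7209/0.0833333 → 8 → i, 0.3680/0.0416667 → 8 → i; chars ii.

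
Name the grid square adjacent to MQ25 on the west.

MQ15

Longitude square 2; −1 → 1.
The latitude characters are unchanged.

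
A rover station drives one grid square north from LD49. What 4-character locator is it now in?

LE40

Latitude square 9; +1 → 10, wraps to 0, carry into field.
Latitude field D = 3; +1 → 4 = E.
The longitude characters are unchanged.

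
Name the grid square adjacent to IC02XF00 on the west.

Longitude extended square 0; −1 → -1, wraps to 9, carry into subsquare.
Longitude subsquare x = 23; −1 → 22 = w.
The latitude characters are unchanged.

IC02wf90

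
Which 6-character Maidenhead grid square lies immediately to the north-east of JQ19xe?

JQ29af

Longitude subsquare x = 23; +1 → 24, wraps to 0 = a, carry into square.
Longitude square 1; +1 → 2.
Latitude subsquare e = 4; +1 → 5 = f.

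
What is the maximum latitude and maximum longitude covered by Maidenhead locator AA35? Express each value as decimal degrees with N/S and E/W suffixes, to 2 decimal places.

Field A=0, A=0: +0·20° lon, +0·10° lat → SW at lon -180°, lat -90°.
Square 3, 5: +3·2° lon, +5·1° lat → SW at lon -174°, lat -85°.
Cell spans 2° lon × 1° lat. NE corner is SW corner plus one full cell.
latitude 84.00° S, longitude 172.00° W.

84.00° S, 172.00° W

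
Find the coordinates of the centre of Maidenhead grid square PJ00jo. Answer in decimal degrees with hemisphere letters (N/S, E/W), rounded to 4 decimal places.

0.6042° N, 120.7917° E

Field P=15, J=9: +15·20° lon, +9·10° lat → SW at lon 120°, lat 0°.
Square 0, 0: +0·2° lon, +0·1° lat → SW at lon 120°, lat 0°.
Subsquare j=9, o=14: +9·0.0833333° lon, +14·0.0416667° lat → SW at lon 120.75°, lat 0.583333°.
Cell spans 0.0833333° lon × 0.0416667° lat. Centre is SW corner plus half of each.
latitude 0.6042° N, longitude 120.7917° E.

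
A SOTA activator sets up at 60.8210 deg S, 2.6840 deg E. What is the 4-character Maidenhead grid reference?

JC19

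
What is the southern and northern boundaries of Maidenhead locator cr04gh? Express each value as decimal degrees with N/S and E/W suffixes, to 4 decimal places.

84.2917° N, 84.3333° N

Field C=2, R=17: +2·20° lon, +17·10° lat → SW at lon -140°, lat 80°.
Square 0, 4: +0·2° lon, +4·1° lat → SW at lon -140°, lat 84°.
Subsquare g=6, h=7: +6·0.0833333° lon, +7·0.0416667° lat → SW at lon -139.5°, lat 84.2917°.
Cell spans 0.0833333° lon × 0.0416667° lat.
south 84.2917° N, north 84.3333° N.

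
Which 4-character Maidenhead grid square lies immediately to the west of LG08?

Longitude square 0; −1 → -1, wraps to 9, carry into field.
Longitude field L = 11; −1 → 10 = K.
The latitude characters are unchanged.

KG98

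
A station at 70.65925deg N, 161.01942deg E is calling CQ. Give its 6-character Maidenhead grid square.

RQ00mp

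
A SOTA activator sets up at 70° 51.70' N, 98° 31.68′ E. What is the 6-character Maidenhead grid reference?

Shift to the Maidenhead origin (180°W, 90°S): lon 278.5280, lat 160.8617.
Field (20°×10°, letters A–R): lon ⌊278.5280/20⌋ = 13 → N; lat ⌊160.8617/10⌋ = 16 → Q.
Square (2°×1°, digits 0–9): lon ⌊18.5280/2⌋ = 9; lat ⌊0.8617/1⌋ = 0.
Subsquare (5′×2.5′, letters a–x): lon ⌊0.5280/0.0833333⌋ = 6 → g; lat ⌊0.8617/0.0416667⌋ = 20 → u.

NQ90gu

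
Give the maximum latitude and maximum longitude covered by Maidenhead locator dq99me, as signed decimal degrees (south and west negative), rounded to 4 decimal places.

Field D=3, Q=16: +3·20° lon, +16·10° lat → SW at lon -120°, lat 70°.
Square 9, 9: +9·2° lon, +9·1° lat → SW at lon -102°, lat 79°.
Subsquare m=12, e=4: +12·0.0833333° lon, +4·0.0416667° lat → SW at lon -101°, lat 79.1667°.
Cell spans 0.0833333° lon × 0.0416667° lat. NE corner is SW corner plus one full cell.
latitude 79.2083, longitude -100.9167.

79.2083, -100.9167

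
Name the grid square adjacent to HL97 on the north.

HL98

Latitude square 7; +1 → 8.
The longitude characters are unchanged.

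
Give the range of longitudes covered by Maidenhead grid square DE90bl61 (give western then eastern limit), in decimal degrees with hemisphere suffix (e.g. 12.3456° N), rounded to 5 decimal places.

Field D=3, E=4: +3·20° lon, +4·10° lat → SW at lon -120°, lat -50°.
Square 9, 0: +9·2° lon, +0·1° lat → SW at lon -102°, lat -50°.
Subsquare b=1, l=11: +1·0.0833333° lon, +11·0.0416667° lat → SW at lon -101.917°, lat -49.5417°.
Extended square 6, 1: +6·0.00833333° lon, +1·0.00416667° lat → SW at lon -101.867°, lat -49.5375°.
Cell spans 0.00833333° lon × 0.00416667° lat.
west 101.86667° W, east 101.85833° W.

101.86667° W, 101.85833° W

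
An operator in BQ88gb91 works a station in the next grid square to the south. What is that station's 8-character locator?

BQ88gb90

Latitude extended square 1; −1 → 0.
The longitude characters are unchanged.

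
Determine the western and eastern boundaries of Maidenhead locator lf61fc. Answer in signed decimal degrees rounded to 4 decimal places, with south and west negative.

52.4167, 52.5000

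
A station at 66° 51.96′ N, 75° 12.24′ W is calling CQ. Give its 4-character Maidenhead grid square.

FP26

Shift to the Maidenhead origin (180°W, 90°S): lon 104.80, lat 156.87.
Field: 104.80/20 → 5 → F, 156.87/10 → 15 → P; chars FP.
Square: 4.80/2 → 2, 6.87/1 → 6; chars 26.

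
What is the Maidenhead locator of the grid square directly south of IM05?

IM04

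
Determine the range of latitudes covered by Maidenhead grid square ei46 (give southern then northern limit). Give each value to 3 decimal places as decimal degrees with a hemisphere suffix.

4.000° S, 3.000° S

Field E=4, I=8: +4·20° lon, +8·10° lat → SW at lon -100°, lat -10°.
Square 4, 6: +4·2° lon, +6·1° lat → SW at lon -92°, lat -4°.
Cell spans 2° lon × 1° lat.
south 4.000° S, north 3.000° S.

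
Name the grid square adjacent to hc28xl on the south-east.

Longitude subsquare x = 23; +1 → 24, wraps to 0 = a, carry into square.
Longitude square 2; +1 → 3.
Latitude subsquare l = 11; −1 → 10 = k.

HC38ak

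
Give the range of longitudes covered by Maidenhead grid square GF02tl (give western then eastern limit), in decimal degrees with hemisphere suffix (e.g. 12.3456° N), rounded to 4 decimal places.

58.4167° W, 58.3333° W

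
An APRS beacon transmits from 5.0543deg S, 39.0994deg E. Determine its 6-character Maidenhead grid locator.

Shift to the Maidenhead origin (180°W, 90°S): lon 219.0994, lat 84.9457.
Field: 219.0994/20 → 10 → K, 84.9457/10 → 8 → I; chars KI.
Square: 19.0994/2 → 9, 4.9457/1 → 4; chars 94.
Subsquare: 1.0994/0.0833333 → 13 → n, 0.9457/0.0416667 → 22 → w; chars nw.

KI94nw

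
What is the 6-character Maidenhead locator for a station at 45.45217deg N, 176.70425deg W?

AN15pk

Offset from 180°W / 90°S: lon 3.2957°, lat 135.4522°.
Field: 3.2957/20 → 0 → A, 135.4522/10 → 13 → N; chars AN.
Square: 3.2957/2 → 1, 5.4522/1 → 5; chars 15.
Subsquare: 1.2957/0.0833333 → 15 → p, 0.4522/0.0416667 → 10 → k; chars pk.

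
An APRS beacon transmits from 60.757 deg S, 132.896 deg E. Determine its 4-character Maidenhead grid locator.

Add 180° to longitude and 90° to latitude: 312.90, 29.24.
Field: lon ⌊312.90/20⌋ = 15 → P; lat ⌊29.24/10⌋ = 2 → C.
Square: lon ⌊12.90/2⌋ = 6; lat ⌊9.24/1⌋ = 9.

PC69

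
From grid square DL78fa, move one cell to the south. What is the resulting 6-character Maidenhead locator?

DL77fx

Latitude subsquare a = 0; −1 → -1, wraps to 23 = x, carry into square.
Latitude square 8; −1 → 7.
The longitude characters are unchanged.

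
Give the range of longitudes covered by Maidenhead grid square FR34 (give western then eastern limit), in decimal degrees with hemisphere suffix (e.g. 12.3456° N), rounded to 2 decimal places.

Field F=5, R=17: +5·20° lon, +17·10° lat → SW at lon -80°, lat 80°.
Square 3, 4: +3·2° lon, +4·1° lat → SW at lon -74°, lat 84°.
Cell spans 2° lon × 1° lat.
west 74.00° W, east 72.00° W.

74.00° W, 72.00° W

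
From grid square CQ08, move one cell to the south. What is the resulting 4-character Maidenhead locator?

CQ07

Latitude square 8; −1 → 7.
The longitude characters are unchanged.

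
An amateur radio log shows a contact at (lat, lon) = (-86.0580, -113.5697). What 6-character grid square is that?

DA33fw

Shift to the Maidenhead origin (180°W, 90°S): lon 66.4303, lat 3.9420.
Field: 66.4303/20 → 3 → D, 3.9420/10 → 0 → A; chars DA.
Square: 6.4303/2 → 3, 3.9420/1 → 3; chars 33.
Subsquare: 0.4303/0.0833333 → 5 → f, 0.9420/0.0416667 → 22 → w; chars fw.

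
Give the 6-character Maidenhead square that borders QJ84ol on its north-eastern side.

QJ84pm

Longitude subsquare o = 14; +1 → 15 = p.
Latitude subsquare l = 11; +1 → 12 = m.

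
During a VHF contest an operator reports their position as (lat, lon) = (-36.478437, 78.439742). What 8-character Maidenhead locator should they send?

MF93fm25

Add 180° to longitude and 90° to latitude: 258.43974, 53.52156.
Field: 258.43974/20 → 12 → M, 53.52156/10 → 5 → F; chars MF.
Square: 18.43974/2 → 9, 3.52156/1 → 3; chars 93.
Subsquare: 0.43974/0.0833333 → 5 → f, 0.52156/0.0416667 → 12 → m; chars fm.
Extended square: 0.02308/0.00833333 → 2, 0.02156/0.00416667 → 5; chars 25.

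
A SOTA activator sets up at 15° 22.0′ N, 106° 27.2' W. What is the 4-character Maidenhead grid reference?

DK65

Offset from 180°W / 90°S: lon 73.55°, lat 105.37°.
Field: lon ⌊73.55/20⌋ = 3 → D; lat ⌊105.37/10⌋ = 10 → K.
Square: lon ⌊13.55/2⌋ = 6; lat ⌊5.37/1⌋ = 5.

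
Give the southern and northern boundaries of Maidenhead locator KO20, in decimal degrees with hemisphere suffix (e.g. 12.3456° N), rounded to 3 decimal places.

50.000° N, 51.000° N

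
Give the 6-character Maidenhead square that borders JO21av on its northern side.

JO21aw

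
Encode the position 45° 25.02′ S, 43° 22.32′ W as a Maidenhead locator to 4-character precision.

Add 180° to longitude and 90° to latitude: 136.63, 44.58.
Field: 136.63/20 → 6 → G, 44.58/10 → 4 → E; chars GE.
Square: 16.63/2 → 8, 4.58/1 → 4; chars 84.

GE84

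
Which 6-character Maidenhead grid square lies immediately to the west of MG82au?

MG72xu

Longitude subsquare a = 0; −1 → -1, wraps to 23 = x, carry into square.
Longitude square 8; −1 → 7.
The latitude characters are unchanged.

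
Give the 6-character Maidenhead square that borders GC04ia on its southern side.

GC03ix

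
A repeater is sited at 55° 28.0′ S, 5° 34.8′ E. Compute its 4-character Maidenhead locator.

JD24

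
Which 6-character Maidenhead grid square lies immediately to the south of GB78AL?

GB78ak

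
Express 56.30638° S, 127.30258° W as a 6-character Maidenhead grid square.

Offset from 180°W / 90°S: lon 52.6974°, lat 33.6936°.
Field: 52.6974/20 → 2 → C, 33.6936/10 → 3 → D; chars CD.
Square: 12.6974/2 → 6, 3.6936/1 → 3; chars 63.
Subsquare: 0.6974/0.0833333 → 8 → i, 0.6936/0.0416667 → 16 → q; chars iq.

CD63iq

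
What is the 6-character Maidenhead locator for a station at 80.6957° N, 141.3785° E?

Shift to the Maidenhead origin (180°W, 90°S): lon 321.3785, lat 170.6957.
Field (20°×10°, letters A–R): 321.3785/20 → 16 → Q, 170.6957/10 → 17 → R; chars QR.
Square (2°×1°, digits 0–9): 1.3785/2 → 0, 0.6957/1 → 0; chars 00.
Subsquare (5′×2.5′, letters a–x): 1.3785/0.0833333 → 16 → q, 0.6957/0.0416667 → 16 → q; chars qq.

QR00qq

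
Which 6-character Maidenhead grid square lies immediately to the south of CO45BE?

CO45bd

Latitude subsquare e = 4; −1 → 3 = d.
The longitude characters are unchanged.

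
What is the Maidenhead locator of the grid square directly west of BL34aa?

BL24xa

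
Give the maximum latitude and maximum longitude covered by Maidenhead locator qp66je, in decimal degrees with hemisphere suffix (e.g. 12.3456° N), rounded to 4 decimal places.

66.2083° N, 152.8333° E

Field Q=16, P=15: +16·20° lon, +15·10° lat → SW at lon 140°, lat 60°.
Square 6, 6: +6·2° lon, +6·1° lat → SW at lon 152°, lat 66°.
Subsquare j=9, e=4: +9·0.0833333° lon, +4·0.0416667° lat → SW at lon 152.75°, lat 66.1667°.
Cell spans 0.0833333° lon × 0.0416667° lat. NE corner is SW corner plus one full cell.
latitude 66.2083° N, longitude 152.8333° E.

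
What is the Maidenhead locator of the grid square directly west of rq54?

Longitude square 5; −1 → 4.
The latitude characters are unchanged.

RQ44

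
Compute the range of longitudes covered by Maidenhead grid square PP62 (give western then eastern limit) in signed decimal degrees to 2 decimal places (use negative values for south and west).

Field P=15, P=15: +15·20° lon, +15·10° lat → SW at lon 120°, lat 60°.
Square 6, 2: +6·2° lon, +2·1° lat → SW at lon 132°, lat 62°.
Cell spans 2° lon × 1° lat.
west 132.00, east 134.00.

132.00, 134.00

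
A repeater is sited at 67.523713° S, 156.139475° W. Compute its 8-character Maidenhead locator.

BC12wl34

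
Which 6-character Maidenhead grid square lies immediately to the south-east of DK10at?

Longitude subsquare a = 0; +1 → 1 = b.
Latitude subsquare t = 19; −1 → 18 = s.

DK10bs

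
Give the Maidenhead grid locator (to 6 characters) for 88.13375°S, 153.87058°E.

Add 180° to longitude and 90° to latitude: 333.8706, 1.8662.
Field: lon ⌊333.8706/20⌋ = 16 → Q; lat ⌊1.8662/10⌋ = 0 → A.
Square: lon ⌊13.8706/2⌋ = 6; lat ⌊1.8662/1⌋ = 1.
Subsquare: lon ⌊1.8706/0.0833333⌋ = 22 → w; lat ⌊0.8662/0.0416667⌋ = 20 → u.

QA61wu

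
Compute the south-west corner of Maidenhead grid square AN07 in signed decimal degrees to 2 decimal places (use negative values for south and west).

Field A=0, N=13: +0·20° lon, +13·10° lat → SW at lon -180°, lat 40°.
Square 0, 7: +0·2° lon, +7·1° lat → SW at lon -180°, lat 47°.
latitude 47.00, longitude -180.00.

47.00, -180.00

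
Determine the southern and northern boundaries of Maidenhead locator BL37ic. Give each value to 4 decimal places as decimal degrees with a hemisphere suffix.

27.0833° N, 27.1250° N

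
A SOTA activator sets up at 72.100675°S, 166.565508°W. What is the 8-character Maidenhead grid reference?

AB67rv25

Shift to the Maidenhead origin (180°W, 90°S): lon 13.43449, lat 17.89933.
Field: 13.43449/20 → 0 → A, 17.89933/10 → 1 → B; chars AB.
Square: 13.43449/2 → 6, 7.89933/1 → 7; chars 67.
Subsquare: 1.43449/0.0833333 → 17 → r, 0.89933/0.0416667 → 21 → v; chars rv.
Extended square: 0.01783/0.00833333 → 2, 0.02433/0.00416667 → 5; chars 25.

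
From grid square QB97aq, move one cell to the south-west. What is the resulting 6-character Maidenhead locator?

QB87xp

Longitude subsquare a = 0; −1 → -1, wraps to 23 = x, carry into square.
Longitude square 9; −1 → 8.
Latitude subsquare q = 16; −1 → 15 = p.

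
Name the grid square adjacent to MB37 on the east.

MB47

Longitude square 3; +1 → 4.
The latitude characters are unchanged.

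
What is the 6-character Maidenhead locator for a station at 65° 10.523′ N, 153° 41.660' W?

BP35de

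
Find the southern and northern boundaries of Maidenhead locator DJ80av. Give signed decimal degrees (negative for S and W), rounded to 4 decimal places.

0.8750, 0.9167

Field D=3, J=9: +3·20° lon, +9·10° lat → SW at lon -120°, lat 0°.
Square 8, 0: +8·2° lon, +0·1° lat → SW at lon -104°, lat 0°.
Subsquare a=0, v=21: +0·0.0833333° lon, +21·0.0416667° lat → SW at lon -104°, lat 0.875°.
Cell spans 0.0833333° lon × 0.0416667° lat.
south 0.8750, north 0.9167.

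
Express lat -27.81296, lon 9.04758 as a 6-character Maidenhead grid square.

JG42me

Shift to the Maidenhead origin (180°W, 90°S): lon 189.0476, lat 62.1870.
Field (20°×10°, letters A–R): lon ⌊189.0476/20⌋ = 9 → J; lat ⌊62.1870/10⌋ = 6 → G.
Square (2°×1°, digits 0–9): lon ⌊9.0476/2⌋ = 4; lat ⌊2.1870/1⌋ = 2.
Subsquare (5′×2.5′, letters a–x): lon ⌊1.0476/0.0833333⌋ = 12 → m; lat ⌊0.1870/0.0416667⌋ = 4 → e.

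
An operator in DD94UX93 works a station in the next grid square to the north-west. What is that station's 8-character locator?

DD94ux84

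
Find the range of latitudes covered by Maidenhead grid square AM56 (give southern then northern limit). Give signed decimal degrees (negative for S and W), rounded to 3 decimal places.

36.000, 37.000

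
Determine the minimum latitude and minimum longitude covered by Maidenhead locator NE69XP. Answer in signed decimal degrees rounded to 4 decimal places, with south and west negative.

-40.3750, 93.9167

Field N=13, E=4: +13·20° lon, +4·10° lat → SW at lon 80°, lat -50°.
Square 6, 9: +6·2° lon, +9·1° lat → SW at lon 92°, lat -41°.
Subsquare x=23, p=15: +23·0.0833333° lon, +15·0.0416667° lat → SW at lon 93.9167°, lat -40.375°.
latitude -40.3750, longitude 93.9167.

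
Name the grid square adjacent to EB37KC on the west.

Longitude subsquare k = 10; −1 → 9 = j.
The latitude characters are unchanged.

EB37jc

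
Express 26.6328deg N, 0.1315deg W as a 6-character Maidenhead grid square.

Add 180° to longitude and 90° to latitude: 179.8685, 116.6328.
Field: lon ⌊179.8685/20⌋ = 8 → I; lat ⌊116.6328/10⌋ = 11 → L.
Square: lon ⌊19.8685/2⌋ = 9; lat ⌊6.6328/1⌋ = 6.
Subsquare: lon ⌊1.8685/0.0833333⌋ = 22 → w; lat ⌊0.6328/0.0416667⌋ = 15 → p.

IL96wp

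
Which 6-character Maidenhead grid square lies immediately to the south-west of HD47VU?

Longitude subsquare v = 21; −1 → 20 = u.
Latitude subsquare u = 20; −1 → 19 = t.

HD47ut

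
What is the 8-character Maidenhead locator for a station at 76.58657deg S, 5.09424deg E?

Shift to the Maidenhead origin (180°W, 90°S): lon 185.09424, lat 13.41343.
Field (20°×10°, letters A–R): 185.09424/20 → 9 → J, 13.41343/10 → 1 → B; chars JB.
Square (2°×1°, digits 0–9): 5.09424/2 → 2, 3.41343/1 → 3; chars 23.
Subsquare (5′×2.5′, letters a–x): 1.09424/0.0833333 → 13 → n, 0.41343/0.0416667 → 9 → j; chars nj.
Extended square (30″×15″, digits 0–9): 0.01091/0.00833333 → 1, 0.03843/0.00416667 → 9; chars 19.

JB23nj19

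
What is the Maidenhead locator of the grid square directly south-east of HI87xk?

HI97aj

Longitude subsquare x = 23; +1 → 24, wraps to 0 = a, carry into square.
Longitude square 8; +1 → 9.
Latitude subsquare k = 10; −1 → 9 = j.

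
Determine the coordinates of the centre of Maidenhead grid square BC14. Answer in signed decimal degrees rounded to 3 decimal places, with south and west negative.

-65.500, -157.000

Field B=1, C=2: +1·20° lon, +2·10° lat → SW at lon -160°, lat -70°.
Square 1, 4: +1·2° lon, +4·1° lat → SW at lon -158°, lat -66°.
Cell spans 2° lon × 1° lat. Centre is SW corner plus half of each.
latitude -65.500, longitude -157.000.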